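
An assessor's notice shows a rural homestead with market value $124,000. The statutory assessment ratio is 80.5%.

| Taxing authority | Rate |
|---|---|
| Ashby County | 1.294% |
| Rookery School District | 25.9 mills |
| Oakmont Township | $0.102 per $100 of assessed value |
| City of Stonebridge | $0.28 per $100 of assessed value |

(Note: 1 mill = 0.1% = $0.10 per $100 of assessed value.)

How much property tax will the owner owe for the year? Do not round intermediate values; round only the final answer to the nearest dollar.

$4,258

Assessed value = $124,000 × 0.805 = $99,820
Ashby County: $99,820 × 0.01294 = $1,291.6708
Rookery School District: $99,820 × 0.0259 = $2,585.338
Oakmont Township: $99,820 × 0.00102 = $101.8164
City of Stonebridge: $99,820 × 0.0028 = $279.496
Total = $4,258.3212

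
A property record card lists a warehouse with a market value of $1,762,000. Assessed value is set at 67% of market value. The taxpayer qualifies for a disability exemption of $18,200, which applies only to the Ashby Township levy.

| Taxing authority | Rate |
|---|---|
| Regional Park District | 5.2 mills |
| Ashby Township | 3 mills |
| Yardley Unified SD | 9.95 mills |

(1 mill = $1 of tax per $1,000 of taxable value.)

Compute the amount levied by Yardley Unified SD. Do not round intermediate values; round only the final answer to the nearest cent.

Assessed value = $1,762,000 × 0.67 = $1,180,540
Yardley Unified SD taxable value = $1,180,540 (exemption does not apply)
Yardley Unified SD levy = $1,180,540 × 0.00995 = $11,746.373

$11,746.37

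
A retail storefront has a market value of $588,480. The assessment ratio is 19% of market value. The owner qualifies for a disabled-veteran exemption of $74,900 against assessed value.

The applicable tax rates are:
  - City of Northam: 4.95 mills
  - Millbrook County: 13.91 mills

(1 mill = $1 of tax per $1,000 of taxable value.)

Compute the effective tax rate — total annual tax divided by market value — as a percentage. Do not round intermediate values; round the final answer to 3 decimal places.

0.118%

Assessed value = $588,480 × 0.19 = $111,811.2
Taxable value = $111,811.2 − $74,900 = $36,911.2
City of Northam: $36,911.2 × 0.00495 = $182.71044
Millbrook County: $36,911.2 × 0.01391 = $513.434792
Total tax = $696.145232
Effective rate = $696.145232 ÷ $588,480 = 0.118% of market value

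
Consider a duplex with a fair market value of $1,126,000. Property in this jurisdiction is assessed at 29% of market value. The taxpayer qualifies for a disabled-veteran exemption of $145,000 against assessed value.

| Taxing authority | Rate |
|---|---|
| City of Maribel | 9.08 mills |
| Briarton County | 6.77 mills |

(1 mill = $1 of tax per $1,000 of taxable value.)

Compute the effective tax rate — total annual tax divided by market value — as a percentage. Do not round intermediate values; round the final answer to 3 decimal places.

0.256%

Assessed value = $1,126,000 × 0.29 = $326,540
Taxable value = $326,540 − $145,000 = $181,540
City of Maribel: $181,540 × 0.00908 = $1,648.3832
Briarton County: $181,540 × 0.00677 = $1,229.0258
Total tax = $2,877.409
Effective rate = $2,877.409 ÷ $1,126,000 = 0.256% of market value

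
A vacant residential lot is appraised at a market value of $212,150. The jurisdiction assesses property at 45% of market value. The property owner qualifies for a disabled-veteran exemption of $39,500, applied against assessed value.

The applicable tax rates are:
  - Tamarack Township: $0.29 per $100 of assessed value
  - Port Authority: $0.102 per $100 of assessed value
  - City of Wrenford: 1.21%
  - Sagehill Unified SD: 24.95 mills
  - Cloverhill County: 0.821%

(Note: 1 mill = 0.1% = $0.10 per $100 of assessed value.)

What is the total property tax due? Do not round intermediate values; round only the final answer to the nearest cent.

Assessed value = $212,150 × 0.45 = $95,467.5
Taxable value = $95,467.5 − $39,500 = $55,967.5
Tamarack Township: $55,967.5 × 0.0029 = $162.30575
Port Authority: $55,967.5 × 0.00102 = $57.08685
City of Wrenford: $55,967.5 × 0.0121 = $677.20675
Sagehill Unified SD: $55,967.5 × 0.02495 = $1,396.389125
Cloverhill County: $55,967.5 × 0.00821 = $459.493175
Total = $2,752.48165

$2,752.48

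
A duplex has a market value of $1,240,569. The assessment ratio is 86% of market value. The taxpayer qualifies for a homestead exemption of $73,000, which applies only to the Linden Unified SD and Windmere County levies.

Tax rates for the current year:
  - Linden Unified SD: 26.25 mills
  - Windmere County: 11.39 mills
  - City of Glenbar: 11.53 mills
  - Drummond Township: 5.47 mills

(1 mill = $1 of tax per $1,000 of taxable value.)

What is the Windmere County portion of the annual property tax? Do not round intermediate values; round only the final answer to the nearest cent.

$11,320.40

Assessed value = $1,240,569 × 0.86 = $1,066,889.34
Windmere County taxable value = $1,066,889.34 − $73,000 = $993,889.34
Windmere County levy = $993,889.34 × 0.01139 = $11,320.3995826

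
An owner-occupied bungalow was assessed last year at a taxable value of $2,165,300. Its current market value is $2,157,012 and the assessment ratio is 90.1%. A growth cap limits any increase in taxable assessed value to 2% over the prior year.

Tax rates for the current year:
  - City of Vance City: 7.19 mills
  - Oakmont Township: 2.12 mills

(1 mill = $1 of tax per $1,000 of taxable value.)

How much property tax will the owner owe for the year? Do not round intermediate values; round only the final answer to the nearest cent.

Uncapped assessed value = $2,157,012 × 0.901 = $1,943,467.812
Cap limit = $2,165,300 × 1.02 = $2,208,606
Taxable assessed value = min($1,943,467.812, $2,208,606) = $1,943,467.812 (cap does not bind)
City of Vance City: $1,943,467.812 × 0.00719 = $13,973.53356828
Oakmont Township: $1,943,467.812 × 0.00212 = $4,120.15176144
Total = $18,093.68532972

$18,093.69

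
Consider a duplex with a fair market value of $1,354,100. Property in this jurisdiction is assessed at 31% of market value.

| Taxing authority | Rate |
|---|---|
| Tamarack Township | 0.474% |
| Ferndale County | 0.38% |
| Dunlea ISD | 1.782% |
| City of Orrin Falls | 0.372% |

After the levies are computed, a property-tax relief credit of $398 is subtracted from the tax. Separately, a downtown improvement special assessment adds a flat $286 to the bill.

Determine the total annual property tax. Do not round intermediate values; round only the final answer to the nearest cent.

$12,514.71

Assessed value = $1,354,100 × 0.31 = $419,771
Tamarack Township: $419,771 × 0.00474 = $1,989.71454
Ferndale County: $419,771 × 0.0038 = $1,595.1298
Dunlea ISD: $419,771 × 0.01782 = $7,480.31922
City of Orrin Falls: $419,771 × 0.00372 = $1,561.54812
Levies subtotal = $12,626.71168
After credit = $12,626.71168 − $398 = $12,228.71168
Total = $12,228.71168 + $286 = $12,514.71168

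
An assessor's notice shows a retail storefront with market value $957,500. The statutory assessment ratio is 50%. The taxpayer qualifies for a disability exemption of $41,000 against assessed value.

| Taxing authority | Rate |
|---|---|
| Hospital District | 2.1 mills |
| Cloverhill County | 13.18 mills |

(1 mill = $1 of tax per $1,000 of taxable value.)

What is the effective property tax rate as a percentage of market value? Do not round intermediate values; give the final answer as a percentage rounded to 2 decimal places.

0.70%

Assessed value = $957,500 × 0.5 = $478,750
Taxable value = $478,750 − $41,000 = $437,750
Hospital District: $437,750 × 0.0021 = $919.275
Cloverhill County: $437,750 × 0.01318 = $5,769.545
Total tax = $6,688.82
Effective rate = $6,688.82 ÷ $957,500 = 0.70% of market value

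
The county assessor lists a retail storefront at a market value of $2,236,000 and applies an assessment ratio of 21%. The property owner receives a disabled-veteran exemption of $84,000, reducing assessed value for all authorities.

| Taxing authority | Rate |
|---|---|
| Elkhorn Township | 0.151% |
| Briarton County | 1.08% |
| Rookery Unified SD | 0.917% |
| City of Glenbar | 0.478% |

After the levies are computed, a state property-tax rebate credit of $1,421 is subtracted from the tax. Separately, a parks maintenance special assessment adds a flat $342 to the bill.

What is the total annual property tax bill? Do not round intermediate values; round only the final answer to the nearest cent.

Assessed value = $2,236,000 × 0.21 = $469,560
Taxable value = $469,560 − $84,000 = $385,560
Elkhorn Township: $385,560 × 0.00151 = $582.1956
Briarton County: $385,560 × 0.0108 = $4,164.048
Rookery Unified SD: $385,560 × 0.00917 = $3,535.5852
City of Glenbar: $385,560 × 0.00478 = $1,842.9768
Levies subtotal = $10,124.8056
After credit = $10,124.8056 − $1,421 = $8,703.8056
Total = $8,703.8056 + $342 = $9,045.8056

$9,045.81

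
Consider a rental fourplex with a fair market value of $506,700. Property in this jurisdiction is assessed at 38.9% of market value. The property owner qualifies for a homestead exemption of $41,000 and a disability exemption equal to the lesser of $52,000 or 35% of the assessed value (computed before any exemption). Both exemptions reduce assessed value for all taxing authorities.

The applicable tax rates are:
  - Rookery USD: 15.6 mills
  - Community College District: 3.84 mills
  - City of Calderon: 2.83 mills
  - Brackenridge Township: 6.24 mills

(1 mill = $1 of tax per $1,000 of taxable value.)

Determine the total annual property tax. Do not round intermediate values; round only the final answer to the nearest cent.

$2,968.07

Assessed value = $506,700 × 0.389 = $197,106.3
Disability exemption = min($52,000, 35% × $197,106.3) = min($52,000, $68,987.205) = $52,000 (dollar cap binds)
Taxable value = $197,106.3 − $41,000 − $52,000 = $104,106.3
Rookery USD: $104,106.3 × 0.0156 = $1,624.05828
Community College District: $104,106.3 × 0.00384 = $399.768192
City of Calderon: $104,106.3 × 0.00283 = $294.620829
Brackenridge Township: $104,106.3 × 0.00624 = $649.623312
Total = $2,968.070613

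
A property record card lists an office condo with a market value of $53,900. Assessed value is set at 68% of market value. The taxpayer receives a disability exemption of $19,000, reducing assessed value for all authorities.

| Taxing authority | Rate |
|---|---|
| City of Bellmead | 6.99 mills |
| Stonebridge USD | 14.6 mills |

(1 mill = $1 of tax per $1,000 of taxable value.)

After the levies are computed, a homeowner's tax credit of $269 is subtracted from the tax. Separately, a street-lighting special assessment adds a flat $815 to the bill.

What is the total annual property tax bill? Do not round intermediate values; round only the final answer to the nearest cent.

Assessed value = $53,900 × 0.68 = $36,652
Taxable value = $36,652 − $19,000 = $17,652
City of Bellmead: $17,652 × 0.00699 = $123.38748
Stonebridge USD: $17,652 × 0.0146 = $257.7192
Levies subtotal = $381.10668
After credit = $381.10668 − $269 = $112.10668
Total = $112.10668 + $815 = $927.10668

$927.11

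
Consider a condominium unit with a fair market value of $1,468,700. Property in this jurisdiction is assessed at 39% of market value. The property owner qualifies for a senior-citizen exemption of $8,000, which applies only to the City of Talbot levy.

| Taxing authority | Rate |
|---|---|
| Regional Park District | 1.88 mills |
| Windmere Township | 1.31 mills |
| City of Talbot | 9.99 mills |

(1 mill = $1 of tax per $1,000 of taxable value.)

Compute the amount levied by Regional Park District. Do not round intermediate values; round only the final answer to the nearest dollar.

Assessed value = $1,468,700 × 0.39 = $572,793
Regional Park District taxable value = $572,793 (exemption does not apply)
Regional Park District levy = $572,793 × 0.00188 = $1,076.85084

$1,077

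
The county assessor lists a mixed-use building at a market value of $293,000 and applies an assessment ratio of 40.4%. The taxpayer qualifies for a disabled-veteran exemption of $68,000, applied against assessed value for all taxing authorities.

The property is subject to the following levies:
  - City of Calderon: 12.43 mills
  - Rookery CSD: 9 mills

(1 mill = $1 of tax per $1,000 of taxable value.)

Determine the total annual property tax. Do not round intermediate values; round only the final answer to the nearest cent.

Assessed value = $293,000 × 0.404 = $118,372
Taxable value = $118,372 − $68,000 = $50,372
City of Calderon: $50,372 × 0.01243 = $626.12396
Rookery CSD: $50,372 × 0.009 = $453.348
Total = $626.12396 + $453.348 = $1,079.47196

$1,079.47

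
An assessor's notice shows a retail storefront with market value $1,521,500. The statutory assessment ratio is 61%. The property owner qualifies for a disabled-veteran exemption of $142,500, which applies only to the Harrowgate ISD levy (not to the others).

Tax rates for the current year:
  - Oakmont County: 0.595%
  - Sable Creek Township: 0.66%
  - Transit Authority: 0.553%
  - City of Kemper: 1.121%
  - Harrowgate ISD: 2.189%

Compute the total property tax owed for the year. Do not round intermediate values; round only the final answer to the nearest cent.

Assessed value = $1,521,500 × 0.61 = $928,115
Oakmont County: $928,115 × 0.00595 = $5,522.28425
Sable Creek Township: $928,115 × 0.0066 = $6,125.559
Transit Authority: $928,115 × 0.00553 = $5,132.47595
City of Kemper: $928,115 × 0.01121 = $10,404.16915
Harrowgate ISD: ($928,115 − $142,500) × 0.02189 = $785,615 × 0.02189 = $17,197.11235
Total = $44,381.6007

$44,381.60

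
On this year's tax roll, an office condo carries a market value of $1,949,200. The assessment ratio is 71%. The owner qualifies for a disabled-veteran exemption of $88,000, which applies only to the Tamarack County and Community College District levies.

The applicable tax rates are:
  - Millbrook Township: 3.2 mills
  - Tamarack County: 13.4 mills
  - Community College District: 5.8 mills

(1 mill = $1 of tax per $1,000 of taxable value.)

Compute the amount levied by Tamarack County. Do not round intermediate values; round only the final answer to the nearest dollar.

Assessed value = $1,949,200 × 0.71 = $1,383,932
Tamarack County taxable value = $1,383,932 − $88,000 = $1,295,932
Tamarack County levy = $1,295,932 × 0.0134 = $17,365.4888

$17,365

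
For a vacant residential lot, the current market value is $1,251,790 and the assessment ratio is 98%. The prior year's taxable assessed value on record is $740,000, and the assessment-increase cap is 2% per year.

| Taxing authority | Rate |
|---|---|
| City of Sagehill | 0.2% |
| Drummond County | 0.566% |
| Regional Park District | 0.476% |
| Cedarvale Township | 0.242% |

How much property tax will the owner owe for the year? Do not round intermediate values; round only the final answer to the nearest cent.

$11,201.23

Uncapped assessed value = $1,251,790 × 0.98 = $1,226,754.2
Cap limit = $740,000 × 1.02 = $754,800
Taxable assessed value = min($1,226,754.2, $754,800) = $754,800 (cap binds)
City of Sagehill: $754,800 × 0.002 = $1,509.6
Drummond County: $754,800 × 0.00566 = $4,272.168
Regional Park District: $754,800 × 0.00476 = $3,592.848
Cedarvale Township: $754,800 × 0.00242 = $1,826.616
Total = $11,201.232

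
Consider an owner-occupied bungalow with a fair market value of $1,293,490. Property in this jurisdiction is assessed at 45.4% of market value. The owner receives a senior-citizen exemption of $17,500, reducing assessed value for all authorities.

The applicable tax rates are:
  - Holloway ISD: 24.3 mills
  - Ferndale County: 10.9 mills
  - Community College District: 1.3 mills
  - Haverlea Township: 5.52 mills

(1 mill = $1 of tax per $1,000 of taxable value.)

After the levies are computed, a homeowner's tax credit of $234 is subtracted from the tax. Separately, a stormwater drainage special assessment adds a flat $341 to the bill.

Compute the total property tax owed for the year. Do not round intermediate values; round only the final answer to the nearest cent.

Assessed value = $1,293,490 × 0.454 = $587,244.46
Taxable value = $587,244.46 − $17,500 = $569,744.46
Holloway ISD: $569,744.46 × 0.0243 = $13,844.790378
Ferndale County: $569,744.46 × 0.0109 = $6,210.214614
Community College District: $569,744.46 × 0.0013 = $740.667798
Haverlea Township: $569,744.46 × 0.00552 = $3,144.9894192
Levies subtotal = $23,940.6622092
After credit = $23,940.6622092 − $234 = $23,706.6622092
Total = $23,706.6622092 + $341 = $24,047.6622092

$24,047.66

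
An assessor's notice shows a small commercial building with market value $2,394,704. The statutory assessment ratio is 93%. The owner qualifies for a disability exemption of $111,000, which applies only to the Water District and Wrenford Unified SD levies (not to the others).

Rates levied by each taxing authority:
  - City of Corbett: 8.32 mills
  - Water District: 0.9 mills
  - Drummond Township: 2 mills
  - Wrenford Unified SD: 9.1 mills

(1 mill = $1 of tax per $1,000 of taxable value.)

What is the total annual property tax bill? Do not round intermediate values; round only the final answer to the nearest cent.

$44,144.16

Assessed value = $2,394,704 × 0.93 = $2,227,074.72
City of Corbett: $2,227,074.72 × 0.00832 = $18,529.2616704
Water District: ($2,227,074.72 − $111,000) × 0.0009 = $2,116,074.72 × 0.0009 = $1,904.467248
Drummond Township: $2,227,074.72 × 0.002 = $4,454.14944
Wrenford Unified SD: ($2,227,074.72 − $111,000) × 0.0091 = $2,116,074.72 × 0.0091 = $19,256.279952
Total = $44,144.1583104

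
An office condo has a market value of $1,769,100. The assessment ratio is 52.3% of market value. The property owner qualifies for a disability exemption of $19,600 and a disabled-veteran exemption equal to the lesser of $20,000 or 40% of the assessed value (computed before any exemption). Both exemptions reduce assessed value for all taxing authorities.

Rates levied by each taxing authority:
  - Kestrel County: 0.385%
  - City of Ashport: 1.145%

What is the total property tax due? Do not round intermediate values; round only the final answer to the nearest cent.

$13,550.28

Assessed value = $1,769,100 × 0.523 = $925,239.3
Disabled-veteran exemption = min($20,000, 40% × $925,239.3) = min($20,000, $370,095.72) = $20,000 (dollar cap binds)
Taxable value = $925,239.3 − $19,600 − $20,000 = $885,639.3
Kestrel County: $885,639.3 × 0.00385 = $3,409.711305
City of Ashport: $885,639.3 × 0.01145 = $10,140.569985
Total = $13,550.28129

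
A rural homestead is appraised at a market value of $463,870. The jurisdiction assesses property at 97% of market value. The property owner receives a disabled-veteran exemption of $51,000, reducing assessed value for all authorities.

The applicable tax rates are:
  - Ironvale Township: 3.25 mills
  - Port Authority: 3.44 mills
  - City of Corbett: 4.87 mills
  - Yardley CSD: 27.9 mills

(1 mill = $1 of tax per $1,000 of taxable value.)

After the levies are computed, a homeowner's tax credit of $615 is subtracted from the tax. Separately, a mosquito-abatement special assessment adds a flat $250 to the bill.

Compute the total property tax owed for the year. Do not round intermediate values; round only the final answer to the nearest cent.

$15,377.72

Assessed value = $463,870 × 0.97 = $449,953.9
Taxable value = $449,953.9 − $51,000 = $398,953.9
Ironvale Township: $398,953.9 × 0.00325 = $1,296.600175
Port Authority: $398,953.9 × 0.00344 = $1,372.401416
City of Corbett: $398,953.9 × 0.00487 = $1,942.905493
Yardley CSD: $398,953.9 × 0.0279 = $11,130.81381
Levies subtotal = $15,742.720894
After credit = $15,742.720894 − $615 = $15,127.720894
Total = $15,127.720894 + $250 = $15,377.720894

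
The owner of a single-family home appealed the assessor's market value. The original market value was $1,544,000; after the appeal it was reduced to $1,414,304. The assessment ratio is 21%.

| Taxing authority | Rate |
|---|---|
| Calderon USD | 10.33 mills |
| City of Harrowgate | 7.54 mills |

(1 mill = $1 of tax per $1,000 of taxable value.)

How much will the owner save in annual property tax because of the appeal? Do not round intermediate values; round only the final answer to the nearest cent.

$486.71

Old assessed value = $1,544,000 × 0.21 = $324,240
New assessed value = $1,414,304 × 0.21 = $297,003.84
Combined rate = 0.01033 + 0.00754 = 0.01787
Old tax = $324,240 × 0.01787 = $5,794.1688
New tax = $297,003.84 × 0.01787 = $5,307.4586208
Reduction = $5,794.1688 − $5,307.4586208 = $486.7101792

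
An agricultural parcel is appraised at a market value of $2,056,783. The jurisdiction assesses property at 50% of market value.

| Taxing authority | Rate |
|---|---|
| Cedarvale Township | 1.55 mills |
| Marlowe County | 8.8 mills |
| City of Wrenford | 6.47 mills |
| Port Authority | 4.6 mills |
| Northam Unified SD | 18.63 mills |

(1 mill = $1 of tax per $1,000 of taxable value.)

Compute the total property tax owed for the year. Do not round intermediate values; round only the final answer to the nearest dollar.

Assessed value = $2,056,783 × 0.5 = $1,028,391.5
Cedarvale Township: $1,028,391.5 × 0.00155 = $1,594.006825
Marlowe County: $1,028,391.5 × 0.0088 = $9,049.8452
City of Wrenford: $1,028,391.5 × 0.00647 = $6,653.693005
Port Authority: $1,028,391.5 × 0.0046 = $4,730.6009
Northam Unified SD: $1,028,391.5 × 0.01863 = $19,158.933645
Total = $1,594.006825 + $9,049.8452 + $6,653.693005 + $4,730.6009 + $19,158.933645 = $41,187.079575

$41,187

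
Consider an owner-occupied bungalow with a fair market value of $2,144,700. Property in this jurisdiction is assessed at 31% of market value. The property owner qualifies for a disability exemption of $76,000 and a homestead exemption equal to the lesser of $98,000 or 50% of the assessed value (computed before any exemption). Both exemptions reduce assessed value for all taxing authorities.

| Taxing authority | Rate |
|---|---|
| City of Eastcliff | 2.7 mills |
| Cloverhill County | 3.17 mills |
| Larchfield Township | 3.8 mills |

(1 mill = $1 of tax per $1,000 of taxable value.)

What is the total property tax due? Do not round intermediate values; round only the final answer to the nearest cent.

$4,746.59

Assessed value = $2,144,700 × 0.31 = $664,857
Homestead exemption = min($98,000, 50% × $664,857) = min($98,000, $332,428.5) = $98,000 (dollar cap binds)
Taxable value = $664,857 − $76,000 − $98,000 = $490,857
City of Eastcliff: $490,857 × 0.0027 = $1,325.3139
Cloverhill County: $490,857 × 0.00317 = $1,556.01669
Larchfield Township: $490,857 × 0.0038 = $1,865.2566
Total = $4,746.58719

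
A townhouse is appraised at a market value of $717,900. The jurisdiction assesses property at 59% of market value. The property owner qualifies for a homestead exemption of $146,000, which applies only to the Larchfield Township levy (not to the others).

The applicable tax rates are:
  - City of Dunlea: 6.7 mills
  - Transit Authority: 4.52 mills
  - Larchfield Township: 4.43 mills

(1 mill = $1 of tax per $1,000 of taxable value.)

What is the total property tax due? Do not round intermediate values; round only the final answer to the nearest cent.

Assessed value = $717,900 × 0.59 = $423,561
City of Dunlea: $423,561 × 0.0067 = $2,837.8587
Transit Authority: $423,561 × 0.00452 = $1,914.49572
Larchfield Township: ($423,561 − $146,000) × 0.00443 = $277,561 × 0.00443 = $1,229.59523
Total = $5,981.94965

$5,981.95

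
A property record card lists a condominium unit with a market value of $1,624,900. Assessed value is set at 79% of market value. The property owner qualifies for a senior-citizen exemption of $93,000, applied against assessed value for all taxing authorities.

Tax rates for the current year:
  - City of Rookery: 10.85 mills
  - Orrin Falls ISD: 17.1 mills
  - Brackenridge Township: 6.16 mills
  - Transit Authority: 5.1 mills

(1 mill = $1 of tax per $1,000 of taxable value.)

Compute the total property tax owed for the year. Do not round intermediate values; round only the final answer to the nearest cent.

$46,686.21

Assessed value = $1,624,900 × 0.79 = $1,283,671
Taxable value = $1,283,671 − $93,000 = $1,190,671
City of Rookery: $1,190,671 × 0.01085 = $12,918.78035
Orrin Falls ISD: $1,190,671 × 0.0171 = $20,360.4741
Brackenridge Township: $1,190,671 × 0.00616 = $7,334.53336
Transit Authority: $1,190,671 × 0.0051 = $6,072.4221
Total = $12,918.78035 + $20,360.4741 + $7,334.53336 + $6,072.4221 = $46,686.20991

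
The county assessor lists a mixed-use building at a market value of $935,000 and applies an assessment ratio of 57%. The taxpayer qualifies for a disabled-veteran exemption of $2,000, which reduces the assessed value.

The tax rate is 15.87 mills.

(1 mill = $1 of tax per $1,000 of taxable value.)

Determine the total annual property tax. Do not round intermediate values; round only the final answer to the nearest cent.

$8,426.18

Assessed value = $935,000 × 0.57 = $532,950
Taxable value = $532,950 − $2,000 = $530,950
Tax = $530,950 × 0.01587 = $8,426.1765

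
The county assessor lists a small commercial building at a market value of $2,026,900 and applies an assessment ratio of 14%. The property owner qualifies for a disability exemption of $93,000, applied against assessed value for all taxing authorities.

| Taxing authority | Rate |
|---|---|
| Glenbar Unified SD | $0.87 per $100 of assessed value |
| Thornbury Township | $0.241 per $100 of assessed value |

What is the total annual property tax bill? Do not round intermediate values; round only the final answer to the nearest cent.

Assessed value = $2,026,900 × 0.14 = $283,766
Taxable value = $283,766 − $93,000 = $190,766
Glenbar Unified SD: $190,766 × 0.0087 = $1,659.6642
Thornbury Township: $190,766 × 0.00241 = $459.74606
Total = $1,659.6642 + $459.74606 = $2,119.41026

$2,119.41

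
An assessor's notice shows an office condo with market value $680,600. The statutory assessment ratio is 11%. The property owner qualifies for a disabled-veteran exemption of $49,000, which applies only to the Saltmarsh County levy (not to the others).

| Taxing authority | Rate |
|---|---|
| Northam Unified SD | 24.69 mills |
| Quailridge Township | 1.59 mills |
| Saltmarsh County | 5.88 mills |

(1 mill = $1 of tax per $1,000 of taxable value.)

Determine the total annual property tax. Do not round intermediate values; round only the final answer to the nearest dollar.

Assessed value = $680,600 × 0.11 = $74,866
Northam Unified SD: $74,866 × 0.02469 = $1,848.44154
Quailridge Township: $74,866 × 0.00159 = $119.03694
Saltmarsh County: ($74,866 − $49,000) × 0.00588 = $25,866 × 0.00588 = $152.09208
Total = $2,119.57056

$2,120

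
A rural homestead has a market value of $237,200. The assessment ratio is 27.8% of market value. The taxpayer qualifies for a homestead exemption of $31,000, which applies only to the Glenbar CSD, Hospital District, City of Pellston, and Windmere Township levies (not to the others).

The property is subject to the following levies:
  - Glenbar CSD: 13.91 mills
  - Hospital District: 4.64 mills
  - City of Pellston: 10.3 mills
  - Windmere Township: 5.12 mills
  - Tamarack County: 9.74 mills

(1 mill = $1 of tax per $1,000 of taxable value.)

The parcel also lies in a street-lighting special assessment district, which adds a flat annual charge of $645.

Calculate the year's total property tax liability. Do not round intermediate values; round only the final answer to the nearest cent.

$2,474.24

Assessed value = $237,200 × 0.278 = $65,941.6
Glenbar CSD: ($65,941.6 − $31,000) × 0.01391 = $34,941.6 × 0.01391 = $486.037656
Hospital District: ($65,941.6 − $31,000) × 0.00464 = $34,941.6 × 0.00464 = $162.129024
City of Pellston: ($65,941.6 − $31,000) × 0.0103 = $34,941.6 × 0.0103 = $359.89848
Windmere Township: ($65,941.6 − $31,000) × 0.00512 = $34,941.6 × 0.00512 = $178.900992
Tamarack County: $65,941.6 × 0.00974 = $642.271184
Levies subtotal = $1,829.237336
Total = $1,829.237336 + $645 = $2,474.237336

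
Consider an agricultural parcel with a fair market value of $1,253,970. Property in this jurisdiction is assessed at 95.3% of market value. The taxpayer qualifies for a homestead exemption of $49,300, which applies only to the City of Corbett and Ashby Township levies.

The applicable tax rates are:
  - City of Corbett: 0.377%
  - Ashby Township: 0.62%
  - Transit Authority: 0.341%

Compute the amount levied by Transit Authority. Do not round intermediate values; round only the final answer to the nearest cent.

Assessed value = $1,253,970 × 0.953 = $1,195,033.41
Transit Authority taxable value = $1,195,033.41 (exemption does not apply)
Transit Authority levy = $1,195,033.41 × 0.00341 = $4,075.0639281

$4,075.06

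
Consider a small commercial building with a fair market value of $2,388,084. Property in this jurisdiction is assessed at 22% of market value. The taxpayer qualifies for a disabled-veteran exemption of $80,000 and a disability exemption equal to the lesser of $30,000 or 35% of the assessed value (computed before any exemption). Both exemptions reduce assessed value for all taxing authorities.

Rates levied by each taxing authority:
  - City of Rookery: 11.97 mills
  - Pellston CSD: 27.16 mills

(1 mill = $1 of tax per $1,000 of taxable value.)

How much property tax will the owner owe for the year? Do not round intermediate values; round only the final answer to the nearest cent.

$16,253.76

Assessed value = $2,388,084 × 0.22 = $525,378.48
Disability exemption = min($30,000, 35% × $525,378.48) = min($30,000, $183,882.468) = $30,000 (dollar cap binds)
Taxable value = $525,378.48 − $80,000 − $30,000 = $415,378.48
City of Rookery: $415,378.48 × 0.01197 = $4,972.0804056
Pellston CSD: $415,378.48 × 0.02716 = $11,281.6795168
Total = $16,253.7599224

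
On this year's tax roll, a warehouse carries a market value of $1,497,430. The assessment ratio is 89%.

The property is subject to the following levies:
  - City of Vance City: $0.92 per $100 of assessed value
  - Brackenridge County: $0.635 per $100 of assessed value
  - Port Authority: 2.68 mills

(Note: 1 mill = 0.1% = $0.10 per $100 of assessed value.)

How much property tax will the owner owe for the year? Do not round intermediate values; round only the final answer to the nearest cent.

Assessed value = $1,497,430 × 0.89 = $1,332,712.7
City of Vance City: $1,332,712.7 × 0.0092 = $12,260.95684
Brackenridge County: $1,332,712.7 × 0.00635 = $8,462.725645
Port Authority: $1,332,712.7 × 0.00268 = $3,571.670036
Total = $24,295.352521

$24,295.35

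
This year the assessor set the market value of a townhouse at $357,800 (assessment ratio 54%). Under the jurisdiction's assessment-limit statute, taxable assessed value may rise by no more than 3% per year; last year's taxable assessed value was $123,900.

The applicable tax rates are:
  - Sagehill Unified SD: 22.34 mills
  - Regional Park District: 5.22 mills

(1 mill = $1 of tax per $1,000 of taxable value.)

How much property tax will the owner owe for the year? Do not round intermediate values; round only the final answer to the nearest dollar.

Uncapped assessed value = $357,800 × 0.54 = $193,212
Cap limit = $123,900 × 1.03 = $127,617
Taxable assessed value = min($193,212, $127,617) = $127,617 (cap binds)
Sagehill Unified SD: $127,617 × 0.02234 = $2,850.96378
Regional Park District: $127,617 × 0.00522 = $666.16074
Total = $3,517.12452

$3,517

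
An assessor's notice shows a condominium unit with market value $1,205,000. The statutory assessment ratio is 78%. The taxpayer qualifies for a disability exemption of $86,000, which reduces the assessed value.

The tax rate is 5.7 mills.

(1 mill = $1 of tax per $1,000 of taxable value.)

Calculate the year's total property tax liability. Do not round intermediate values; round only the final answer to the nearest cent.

$4,867.23

Assessed value = $1,205,000 × 0.78 = $939,900
Taxable value = $939,900 − $86,000 = $853,900
Tax = $853,900 × 0.0057 = $4,867.23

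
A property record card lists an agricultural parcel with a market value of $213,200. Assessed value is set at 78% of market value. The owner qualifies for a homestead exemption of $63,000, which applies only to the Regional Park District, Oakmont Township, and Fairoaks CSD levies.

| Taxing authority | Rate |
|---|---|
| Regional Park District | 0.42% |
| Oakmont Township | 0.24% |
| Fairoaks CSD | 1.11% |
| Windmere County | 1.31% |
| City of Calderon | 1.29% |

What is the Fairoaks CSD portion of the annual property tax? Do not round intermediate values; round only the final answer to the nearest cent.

$1,146.59

Assessed value = $213,200 × 0.78 = $166,296
Fairoaks CSD taxable value = $166,296 − $63,000 = $103,296
Fairoaks CSD levy = $103,296 × 0.0111 = $1,146.5856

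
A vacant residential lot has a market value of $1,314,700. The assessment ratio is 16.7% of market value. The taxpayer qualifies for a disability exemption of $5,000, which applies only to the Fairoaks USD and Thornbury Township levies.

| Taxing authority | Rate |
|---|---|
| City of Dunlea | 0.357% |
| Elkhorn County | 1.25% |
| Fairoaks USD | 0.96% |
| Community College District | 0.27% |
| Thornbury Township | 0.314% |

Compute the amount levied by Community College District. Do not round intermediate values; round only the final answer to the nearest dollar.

$593

Assessed value = $1,314,700 × 0.167 = $219,554.9
Community College District taxable value = $219,554.9 (exemption does not apply)
Community College District levy = $219,554.9 × 0.0027 = $592.79823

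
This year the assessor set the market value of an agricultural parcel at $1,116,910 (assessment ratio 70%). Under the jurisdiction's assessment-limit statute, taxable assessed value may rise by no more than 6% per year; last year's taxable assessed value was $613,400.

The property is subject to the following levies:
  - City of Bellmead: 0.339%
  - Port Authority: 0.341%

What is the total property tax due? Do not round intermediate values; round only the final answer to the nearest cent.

Uncapped assessed value = $1,116,910 × 0.7 = $781,837
Cap limit = $613,400 × 1.06 = $650,204
Taxable assessed value = min($781,837, $650,204) = $650,204 (cap binds)
City of Bellmead: $650,204 × 0.00339 = $2,204.19156
Port Authority: $650,204 × 0.00341 = $2,217.19564
Total = $4,421.3872

$4,421.39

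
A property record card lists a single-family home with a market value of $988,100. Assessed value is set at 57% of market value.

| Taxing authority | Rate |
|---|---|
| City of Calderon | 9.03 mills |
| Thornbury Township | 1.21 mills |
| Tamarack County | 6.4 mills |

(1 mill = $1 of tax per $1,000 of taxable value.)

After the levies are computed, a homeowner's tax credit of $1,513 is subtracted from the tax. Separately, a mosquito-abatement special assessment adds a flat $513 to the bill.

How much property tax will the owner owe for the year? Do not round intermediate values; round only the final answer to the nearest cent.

$8,371.93

Assessed value = $988,100 × 0.57 = $563,217
City of Calderon: $563,217 × 0.00903 = $5,085.84951
Thornbury Township: $563,217 × 0.00121 = $681.49257
Tamarack County: $563,217 × 0.0064 = $3,604.5888
Levies subtotal = $9,371.93088
After credit = $9,371.93088 − $1,513 = $7,858.93088
Total = $7,858.93088 + $513 = $8,371.93088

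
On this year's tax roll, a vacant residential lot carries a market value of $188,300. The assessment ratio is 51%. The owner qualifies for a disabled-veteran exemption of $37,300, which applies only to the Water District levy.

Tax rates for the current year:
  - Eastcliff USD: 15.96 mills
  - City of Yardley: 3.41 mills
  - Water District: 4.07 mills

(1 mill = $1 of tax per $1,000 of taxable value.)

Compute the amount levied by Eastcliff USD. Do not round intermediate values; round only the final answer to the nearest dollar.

Assessed value = $188,300 × 0.51 = $96,033
Eastcliff USD taxable value = $96,033 (exemption does not apply)
Eastcliff USD levy = $96,033 × 0.01596 = $1,532.68668

$1,533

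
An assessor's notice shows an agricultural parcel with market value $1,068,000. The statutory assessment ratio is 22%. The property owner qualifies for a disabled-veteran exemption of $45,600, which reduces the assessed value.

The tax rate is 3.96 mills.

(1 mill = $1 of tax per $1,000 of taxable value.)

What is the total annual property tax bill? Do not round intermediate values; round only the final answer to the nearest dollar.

Assessed value = $1,068,000 × 0.22 = $234,960
Taxable value = $234,960 − $45,600 = $189,360
Tax = $189,360 × 0.00396 = $749.8656

$750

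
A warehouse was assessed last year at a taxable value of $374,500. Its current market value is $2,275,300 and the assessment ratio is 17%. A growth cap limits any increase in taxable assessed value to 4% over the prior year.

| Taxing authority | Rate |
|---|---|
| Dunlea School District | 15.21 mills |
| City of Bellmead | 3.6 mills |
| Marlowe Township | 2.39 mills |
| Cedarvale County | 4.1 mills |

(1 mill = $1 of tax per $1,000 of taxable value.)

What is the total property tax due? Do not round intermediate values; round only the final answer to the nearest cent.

Uncapped assessed value = $2,275,300 × 0.17 = $386,801
Cap limit = $374,500 × 1.04 = $389,480
Taxable assessed value = min($386,801, $389,480) = $386,801 (cap does not bind)
Dunlea School District: $386,801 × 0.01521 = $5,883.24321
City of Bellmead: $386,801 × 0.0036 = $1,392.4836
Marlowe Township: $386,801 × 0.00239 = $924.45439
Cedarvale County: $386,801 × 0.0041 = $1,585.8841
Total = $9,786.0653

$9,786.07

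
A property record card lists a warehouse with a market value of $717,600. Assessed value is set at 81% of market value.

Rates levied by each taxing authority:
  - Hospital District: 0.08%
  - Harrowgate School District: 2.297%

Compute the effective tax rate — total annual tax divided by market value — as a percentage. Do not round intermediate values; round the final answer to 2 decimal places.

1.93%

Assessed value = $717,600 × 0.81 = $581,256
Hospital District: $581,256 × 0.0008 = $465.0048
Harrowgate School District: $581,256 × 0.02297 = $13,351.45032
Total tax = $13,816.45512
Effective rate = $13,816.45512 ÷ $717,600 = 1.93% of market value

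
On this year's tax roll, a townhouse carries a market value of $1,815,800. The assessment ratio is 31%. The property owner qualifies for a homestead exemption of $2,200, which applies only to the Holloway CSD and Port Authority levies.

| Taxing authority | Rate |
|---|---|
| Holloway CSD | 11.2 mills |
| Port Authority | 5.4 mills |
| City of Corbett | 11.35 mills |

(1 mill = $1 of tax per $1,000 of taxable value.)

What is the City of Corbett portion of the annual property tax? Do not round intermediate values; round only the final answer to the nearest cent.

$6,388.89

Assessed value = $1,815,800 × 0.31 = $562,898
City of Corbett taxable value = $562,898 (exemption does not apply)
City of Corbett levy = $562,898 × 0.01135 = $6,388.8923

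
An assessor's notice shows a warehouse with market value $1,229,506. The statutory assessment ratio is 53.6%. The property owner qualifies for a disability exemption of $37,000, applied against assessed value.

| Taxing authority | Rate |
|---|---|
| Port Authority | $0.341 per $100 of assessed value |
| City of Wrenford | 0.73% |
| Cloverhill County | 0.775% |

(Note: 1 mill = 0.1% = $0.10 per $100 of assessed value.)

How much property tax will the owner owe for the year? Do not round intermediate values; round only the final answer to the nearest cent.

Assessed value = $1,229,506 × 0.536 = $659,015.216
Taxable value = $659,015.216 − $37,000 = $622,015.216
Port Authority: $622,015.216 × 0.00341 = $2,121.07188656
City of Wrenford: $622,015.216 × 0.0073 = $4,540.7110768
Cloverhill County: $622,015.216 × 0.00775 = $4,820.617924
Total = $11,482.40088736

$11,482.40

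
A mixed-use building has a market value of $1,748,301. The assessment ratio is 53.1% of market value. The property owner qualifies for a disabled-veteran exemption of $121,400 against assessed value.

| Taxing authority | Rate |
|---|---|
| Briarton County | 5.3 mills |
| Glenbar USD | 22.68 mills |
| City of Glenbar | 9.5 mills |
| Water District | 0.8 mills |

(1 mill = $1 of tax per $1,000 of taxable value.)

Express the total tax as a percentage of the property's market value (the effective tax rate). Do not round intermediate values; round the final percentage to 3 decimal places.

Assessed value = $1,748,301 × 0.531 = $928,347.831
Taxable value = $928,347.831 − $121,400 = $806,947.831
Briarton County: $806,947.831 × 0.0053 = $4,276.8235043
Glenbar USD: $806,947.831 × 0.02268 = $18,301.57680708
City of Glenbar: $806,947.831 × 0.0095 = $7,666.0043945
Water District: $806,947.831 × 0.0008 = $645.5582648
Total tax = $30,889.96297068
Effective rate = $30,889.96297068 ÷ $1,748,301 = 1.767% of market value

1.767%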